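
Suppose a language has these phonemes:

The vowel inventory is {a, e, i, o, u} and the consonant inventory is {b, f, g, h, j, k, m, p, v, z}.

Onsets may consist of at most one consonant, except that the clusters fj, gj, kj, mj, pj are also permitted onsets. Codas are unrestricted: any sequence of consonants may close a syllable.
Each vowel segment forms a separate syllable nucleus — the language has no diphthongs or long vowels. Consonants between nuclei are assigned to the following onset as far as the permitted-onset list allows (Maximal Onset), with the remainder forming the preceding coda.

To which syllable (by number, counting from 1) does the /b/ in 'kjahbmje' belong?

1

Nuclei (vowels): a, e → 2 syllables.
/a…e/ gap (V1→V2): /hbmj/; trying suffixes from longest down, /mj/ is the first permitted one, so coda /hb/ | onset /mj/.
Syllabification: kjahb.mje.
The /b/ is in the coda of syllable 1 (/kjahb/).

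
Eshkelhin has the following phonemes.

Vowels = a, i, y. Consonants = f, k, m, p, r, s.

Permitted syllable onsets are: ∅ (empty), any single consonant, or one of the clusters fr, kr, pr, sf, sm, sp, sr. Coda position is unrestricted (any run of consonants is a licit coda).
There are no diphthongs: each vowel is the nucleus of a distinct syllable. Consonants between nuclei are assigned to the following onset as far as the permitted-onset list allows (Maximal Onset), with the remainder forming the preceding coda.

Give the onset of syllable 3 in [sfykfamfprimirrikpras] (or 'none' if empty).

Nuclei (vowels): y, a, i, i, i, a → 6 syllables.
V1 /y/ – V2 /a/: /kf/; trying suffixes from longest down, /f/ is the first permitted one, so coda /k/ | onset /f/.
V2 /a/ – V3 /i/: /mfpr/ — longest licit onset from the right is /pr/, leaving /mf/ as coda.
V3 /i/ – V4 /i/: /m/ → onset of the next syllable (single consonants are always licit onsets).
V4 /i/ – V5 /i/: /rr/ splits as /r/ + /r/ (/r/ is the longest suffix that is a licit onset).
V5 /i/ – V6 /a/: cluster /kpr/ — the longest permitted-onset suffix is /pr/; onset = /pr/, preceding coda = /k/.
So the parse is sfyk.famf.pri.mir.rik.pras.
Syllable 3 is /pri/: onset /pr/, nucleus /i/, coda ∅.

pr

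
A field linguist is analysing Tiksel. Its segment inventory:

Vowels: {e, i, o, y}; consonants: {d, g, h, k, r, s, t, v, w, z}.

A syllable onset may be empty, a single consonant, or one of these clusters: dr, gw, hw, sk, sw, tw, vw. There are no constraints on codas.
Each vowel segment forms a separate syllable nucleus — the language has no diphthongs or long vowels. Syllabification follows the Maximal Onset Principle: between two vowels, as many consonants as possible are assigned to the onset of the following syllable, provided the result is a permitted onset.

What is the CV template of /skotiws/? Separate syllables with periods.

Vowels present: o, i; each is a nucleus, giving 2 syllables.
/o…i/ gap (V1→V2): /t/ → onset of the next syllable (single consonants are always licit onsets).
So the parse is sko.tiws.
Mapping each syllable to C/V: /sko/ → CCV, /tiws/ → CVCC.

CCV.CVCC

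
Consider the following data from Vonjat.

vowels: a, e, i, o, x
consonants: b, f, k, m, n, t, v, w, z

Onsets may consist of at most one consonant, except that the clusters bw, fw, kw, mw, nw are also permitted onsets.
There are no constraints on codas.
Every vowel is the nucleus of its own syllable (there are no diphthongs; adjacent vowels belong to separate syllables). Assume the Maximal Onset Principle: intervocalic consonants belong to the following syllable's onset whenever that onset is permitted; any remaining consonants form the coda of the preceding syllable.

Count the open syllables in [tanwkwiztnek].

0

The vowels are a, i, e — 3 nuclei, so 3 syllables.
V1 /a/ – V2 /i/: /nwkw/; trying suffixes from longest down, /kw/ is the first permitted one, so coda /nw/ | onset /kw/.
V2 /i/ – V3 /e/: /ztn/ splits as /zt/ + /n/ (/n/ is the longest suffix that is a licit onset).
Syllabification: tanw.kwizt.nek.
Classifying each syllable: /tanw/ (closed), /kwizt/ (closed), /nek/ (closed).
Open syllables: 0.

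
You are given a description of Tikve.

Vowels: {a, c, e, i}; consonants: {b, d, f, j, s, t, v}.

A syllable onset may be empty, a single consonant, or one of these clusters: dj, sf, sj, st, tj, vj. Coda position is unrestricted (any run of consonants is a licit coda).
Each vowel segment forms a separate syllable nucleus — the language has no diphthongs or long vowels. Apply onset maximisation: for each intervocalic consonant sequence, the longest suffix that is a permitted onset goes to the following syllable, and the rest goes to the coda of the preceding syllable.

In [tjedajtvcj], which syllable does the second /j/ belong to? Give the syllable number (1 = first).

2

Nuclei (vowels): e, a, c → 3 syllables.
V1 /e/ – V2 /a/: /d/ is a single consonant, so it becomes the next onset.
V2 /a/ – V3 /c/: /jtv/ — longest licit onset from the right is /v/, leaving /jt/ as coda.
Result: tje.dajt.vcj.
The second /j/ is in the coda of syllable 2 (/dajt/).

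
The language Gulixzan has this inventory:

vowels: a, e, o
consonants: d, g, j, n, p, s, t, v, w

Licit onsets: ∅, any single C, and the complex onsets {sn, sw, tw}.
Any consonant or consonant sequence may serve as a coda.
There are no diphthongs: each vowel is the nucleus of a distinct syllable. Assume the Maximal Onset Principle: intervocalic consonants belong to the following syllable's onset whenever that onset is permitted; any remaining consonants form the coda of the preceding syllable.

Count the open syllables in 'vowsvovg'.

Nuclei (vowels): o, o → 2 syllables.
/o…o/ gap (V1→V2): /wsv/ splits as /ws/ + /v/ (/v/ is the longest suffix that is a licit onset).
Result: vows.vovg.
Classifying each syllable: /vows/ (closed), /vovg/ (closed).
Open syllables: 0.

0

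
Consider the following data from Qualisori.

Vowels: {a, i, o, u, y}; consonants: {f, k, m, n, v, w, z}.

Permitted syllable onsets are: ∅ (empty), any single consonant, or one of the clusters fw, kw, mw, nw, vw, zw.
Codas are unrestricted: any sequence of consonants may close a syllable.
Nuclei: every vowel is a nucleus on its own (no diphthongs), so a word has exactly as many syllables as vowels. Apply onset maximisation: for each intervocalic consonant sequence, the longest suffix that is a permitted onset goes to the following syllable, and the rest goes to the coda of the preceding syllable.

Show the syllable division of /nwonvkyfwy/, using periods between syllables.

nwonv.ky.fwy

Vowels present: o, y, y; each is a nucleus, giving 3 syllables.
/o…y/ gap (V1→V2): /nvk/ — longest licit onset from the right is /k/, leaving /nv/ as coda.
/y…y/ gap (V2→V3): cluster /fw/ — /fw/ is itself a permitted onset, so the whole cluster goes right; preceding coda = ∅.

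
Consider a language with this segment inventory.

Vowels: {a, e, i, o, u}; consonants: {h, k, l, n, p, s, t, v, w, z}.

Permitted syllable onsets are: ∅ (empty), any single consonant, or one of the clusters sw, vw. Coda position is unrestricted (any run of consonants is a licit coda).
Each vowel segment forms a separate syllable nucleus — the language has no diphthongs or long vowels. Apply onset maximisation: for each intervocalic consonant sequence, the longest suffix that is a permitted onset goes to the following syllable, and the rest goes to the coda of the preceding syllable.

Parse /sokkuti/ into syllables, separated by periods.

Vowels present: o, u, i; each is a nucleus, giving 3 syllables.
σ1/σ2 boundary: /kk/; trying suffixes from longest down, /k/ is the first permitted one, so coda /k/ | onset /k/.
σ2/σ3 boundary: /t/ is a single consonant, so it becomes the next onset.

sok.ku.ti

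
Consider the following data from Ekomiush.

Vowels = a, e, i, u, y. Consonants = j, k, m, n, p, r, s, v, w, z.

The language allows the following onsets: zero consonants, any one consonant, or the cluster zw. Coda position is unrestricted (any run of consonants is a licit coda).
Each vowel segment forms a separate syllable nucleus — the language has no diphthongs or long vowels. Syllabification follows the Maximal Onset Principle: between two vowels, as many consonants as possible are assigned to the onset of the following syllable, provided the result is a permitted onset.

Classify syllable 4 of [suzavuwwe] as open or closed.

open

The vowels are u, a, u, e — 4 nuclei, so 4 syllables.
Between /u/ (V1) and /a/ (V2): /z/ is a single consonant, so it becomes the next onset.
Between /a/ (V2) and /u/ (V3): /v/ → onset of the next syllable (single consonants are always licit onsets).
Between /u/ (V3) and /e/ (V4): cluster /ww/ — the longest permitted-onset suffix is /w/; onset = /w/, preceding coda = /w/.
Putting it together: su.za.vuw.we.
Syllable 4 is /we/; it ends in its nucleus with no coda, so it is open.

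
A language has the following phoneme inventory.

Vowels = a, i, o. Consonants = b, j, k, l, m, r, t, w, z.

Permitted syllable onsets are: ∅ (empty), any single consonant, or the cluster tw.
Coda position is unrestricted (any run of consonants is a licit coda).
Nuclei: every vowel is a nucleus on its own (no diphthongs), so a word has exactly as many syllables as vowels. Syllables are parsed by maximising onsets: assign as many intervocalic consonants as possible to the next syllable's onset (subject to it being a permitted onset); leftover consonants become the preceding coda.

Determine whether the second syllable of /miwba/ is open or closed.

open

The vowels are i, a — 2 nuclei, so 2 syllables.
Between /i/ (V1) and /a/ (V2): /wb/ splits as /w/ + /b/ (/b/ is the longest suffix that is a licit onset).
Result: miw.ba.
Syllable 2 is /ba/; it ends in its nucleus with no coda, so it is open.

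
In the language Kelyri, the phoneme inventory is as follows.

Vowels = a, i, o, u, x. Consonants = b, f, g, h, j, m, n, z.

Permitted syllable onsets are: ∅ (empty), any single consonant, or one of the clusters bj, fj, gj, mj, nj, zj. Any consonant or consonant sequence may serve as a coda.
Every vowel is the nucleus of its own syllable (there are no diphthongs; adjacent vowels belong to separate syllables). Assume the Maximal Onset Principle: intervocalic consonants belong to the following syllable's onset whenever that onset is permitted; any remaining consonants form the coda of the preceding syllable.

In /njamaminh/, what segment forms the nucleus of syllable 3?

The vowels are a, a, i — 3 nuclei, so 3 syllables.
The third nucleus (vowel 3 from the left) is /i/.

i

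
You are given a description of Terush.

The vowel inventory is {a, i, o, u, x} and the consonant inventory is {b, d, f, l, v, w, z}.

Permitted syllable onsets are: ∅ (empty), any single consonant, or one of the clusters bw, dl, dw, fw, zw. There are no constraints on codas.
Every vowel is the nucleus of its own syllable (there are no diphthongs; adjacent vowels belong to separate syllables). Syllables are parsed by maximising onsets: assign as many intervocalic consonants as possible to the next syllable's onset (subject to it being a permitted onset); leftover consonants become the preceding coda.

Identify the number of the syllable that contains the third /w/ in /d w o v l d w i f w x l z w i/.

3

Vowels present: o, i, x, i; each is a nucleus, giving 4 syllables.
V1 /o/ – V2 /i/: /vldw/ — longest licit onset from the right is /dw/, leaving /vl/ as coda.
V2 /i/ – V3 /x/: /fw/ — entire cluster is a permitted onset → onset /fw/, coda ∅.
V3 /x/ – V4 /i/: cluster /lzw/ — the longest permitted-onset suffix is /zw/; onset = /zw/, preceding coda = /l/.
Result: dwovl.dwi.fwxl.zwi.
The third /w/ is in the onset of syllable 3 (/fwxl/).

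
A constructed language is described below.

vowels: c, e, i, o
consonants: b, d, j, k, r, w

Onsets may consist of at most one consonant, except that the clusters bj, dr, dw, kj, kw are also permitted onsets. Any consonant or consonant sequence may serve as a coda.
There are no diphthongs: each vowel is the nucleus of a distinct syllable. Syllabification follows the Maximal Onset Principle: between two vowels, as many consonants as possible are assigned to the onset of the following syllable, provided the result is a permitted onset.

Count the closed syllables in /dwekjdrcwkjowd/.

3

Vowels present: e, c, o; each is a nucleus, giving 3 syllables.
Between /e/ (V1) and /c/ (V2): cluster /kjdr/ — the longest permitted-onset suffix is /dr/; onset = /dr/, preceding coda = /kj/.
Between /c/ (V2) and /o/ (V3): /wkj/ — longest licit onset from the right is /kj/, leaving /w/ as coda.
So the parse is dwekj.drcw.kjowd.
Classifying each syllable: /dwekj/ (closed), /drcw/ (closed), /kjowd/ (closed).
Closed syllables: 3.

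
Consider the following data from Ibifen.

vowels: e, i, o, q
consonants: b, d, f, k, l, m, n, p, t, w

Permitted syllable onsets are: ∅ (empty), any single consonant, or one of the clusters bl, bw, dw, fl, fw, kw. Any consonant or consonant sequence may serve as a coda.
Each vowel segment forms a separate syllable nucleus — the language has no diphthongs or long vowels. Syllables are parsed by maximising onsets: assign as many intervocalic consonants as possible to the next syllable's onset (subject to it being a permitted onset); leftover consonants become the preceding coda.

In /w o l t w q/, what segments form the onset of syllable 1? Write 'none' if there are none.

w

The vowels are o, q — 2 nuclei, so 2 syllables.
V1 /o/ – V2 /q/: cluster /ltw/ — the longest permitted-onset suffix is /w/; onset = /w/, preceding coda = /lt/.
Putting it together: wolt.wq.
Syllable 1 is /wolt/: onset /w/, nucleus /o/, coda /lt/.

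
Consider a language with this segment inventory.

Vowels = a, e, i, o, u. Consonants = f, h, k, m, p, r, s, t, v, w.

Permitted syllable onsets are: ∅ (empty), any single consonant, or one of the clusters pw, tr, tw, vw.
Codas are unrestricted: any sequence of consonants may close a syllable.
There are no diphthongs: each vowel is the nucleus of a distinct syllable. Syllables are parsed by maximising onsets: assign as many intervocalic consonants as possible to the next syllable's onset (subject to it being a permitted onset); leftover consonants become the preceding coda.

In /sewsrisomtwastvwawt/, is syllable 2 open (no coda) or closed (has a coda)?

open

Nuclei (vowels): e, i, o, a, a → 5 syllables.
σ1/σ2 boundary: cluster /wsr/ — the longest permitted-onset suffix is /r/; onset = /r/, preceding coda = /ws/.
σ2/σ3 boundary: /s/ → onset of the next syllable (single consonants are always licit onsets).
σ3/σ4 boundary: /mtw/; trying suffixes from longest down, /tw/ is the first permitted one, so coda /m/ | onset /tw/.
σ4/σ5 boundary: /stvw/ — longest licit onset from the right is /vw/, leaving /st/ as coda.
Syllabification: sews.ri.som.twast.vwawt.
Syllable 2 is /ri/; it ends in its nucleus with no coda, so it is open.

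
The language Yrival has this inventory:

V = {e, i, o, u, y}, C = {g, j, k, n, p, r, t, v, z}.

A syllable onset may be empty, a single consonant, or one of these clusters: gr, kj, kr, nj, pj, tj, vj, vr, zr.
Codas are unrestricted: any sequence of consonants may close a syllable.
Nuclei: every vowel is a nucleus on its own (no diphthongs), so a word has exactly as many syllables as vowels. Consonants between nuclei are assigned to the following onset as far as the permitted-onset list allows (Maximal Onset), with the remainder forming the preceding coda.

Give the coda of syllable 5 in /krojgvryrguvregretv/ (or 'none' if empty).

The vowels are o, y, u, e, e — 5 nuclei, so 5 syllables.
Between /o/ (V1) and /y/ (V2): cluster /jgvr/ — the longest permitted-onset suffix is /vr/; onset = /vr/, preceding coda = /jg/.
Between /y/ (V2) and /u/ (V3): /rg/ — longest licit onset from the right is /g/, leaving /r/ as coda.
Between /u/ (V3) and /e/ (V4): /vr/ — entire cluster is a permitted onset → onset /vr/, coda ∅.
Between /e/ (V4) and /e/ (V5): /gr/ — entire cluster is a permitted onset → onset /gr/, coda ∅.
Syllabification: krojg.vryr.gu.vre.gretv.
Syllable 5 is /gretv/: onset /gr/, nucleus /e/, coda /tv/.

tv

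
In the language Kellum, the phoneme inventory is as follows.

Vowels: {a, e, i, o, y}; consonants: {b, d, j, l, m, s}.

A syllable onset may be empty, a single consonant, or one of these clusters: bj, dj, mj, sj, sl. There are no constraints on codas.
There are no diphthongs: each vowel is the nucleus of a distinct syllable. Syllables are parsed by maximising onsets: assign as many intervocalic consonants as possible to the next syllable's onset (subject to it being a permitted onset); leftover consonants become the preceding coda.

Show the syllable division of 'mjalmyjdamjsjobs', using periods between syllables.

Vowels present: a, y, a, o; each is a nucleus, giving 4 syllables.
Between /a/ (V1) and /y/ (V2): cluster /lm/ — the longest permitted-onset suffix is /m/; onset = /m/, preceding coda = /l/.
Between /y/ (V2) and /a/ (V3): /jd/; trying suffixes from longest down, /d/ is the first permitted one, so coda /j/ | onset /d/.
Between /a/ (V3) and /o/ (V4): /mjsj/ splits as /mj/ + /sj/ (/sj/ is the longest suffix that is a licit onset).

mjal.myj.damj.sjobs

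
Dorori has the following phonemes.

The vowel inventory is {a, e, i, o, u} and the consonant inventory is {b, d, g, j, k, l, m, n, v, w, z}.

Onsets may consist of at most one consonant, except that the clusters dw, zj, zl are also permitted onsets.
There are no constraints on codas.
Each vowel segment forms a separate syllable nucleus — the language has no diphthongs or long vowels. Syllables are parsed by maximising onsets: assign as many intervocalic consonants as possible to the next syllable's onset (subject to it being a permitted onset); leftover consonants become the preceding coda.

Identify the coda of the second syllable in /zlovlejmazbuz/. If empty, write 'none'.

Nuclei (vowels): o, e, a, u → 4 syllables.
/o…e/ gap (V1→V2): /vl/ splits as /v/ + /l/ (/l/ is the longest suffix that is a licit onset).
/e…a/ gap (V2→V3): /jm/; trying suffixes from longest down, /m/ is the first permitted one, so coda /j/ | onset /m/.
/a…u/ gap (V3→V4): cluster /zb/ — the longest permitted-onset suffix is /b/; onset = /b/, preceding coda = /z/.
So the parse is zlov.lej.maz.buz.
Syllable 2 is /lej/: onset /l/, nucleus /e/, coda /j/.

j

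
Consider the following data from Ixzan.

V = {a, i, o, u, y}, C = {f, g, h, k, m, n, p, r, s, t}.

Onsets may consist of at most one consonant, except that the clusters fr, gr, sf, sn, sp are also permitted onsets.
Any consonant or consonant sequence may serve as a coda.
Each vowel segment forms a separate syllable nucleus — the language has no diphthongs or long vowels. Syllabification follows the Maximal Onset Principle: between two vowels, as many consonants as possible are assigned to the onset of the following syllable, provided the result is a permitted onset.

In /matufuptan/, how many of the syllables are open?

The vowels are a, u, u, a — 4 nuclei, so 4 syllables.
/a…u/ gap (V1→V2): /t/ is a single consonant, so it becomes the next onset.
/u…u/ gap (V2→V3): /f/ is a single consonant, so it becomes the next onset.
/u…a/ gap (V3→V4): /pt/; trying suffixes from longest down, /t/ is the first permitted one, so coda /p/ | onset /t/.
So the parse is ma.tu.fup.tan.
Classifying each syllable: /ma/ (open), /tu/ (open), /fup/ (closed), /tan/ (closed).
Open syllables: 2.

2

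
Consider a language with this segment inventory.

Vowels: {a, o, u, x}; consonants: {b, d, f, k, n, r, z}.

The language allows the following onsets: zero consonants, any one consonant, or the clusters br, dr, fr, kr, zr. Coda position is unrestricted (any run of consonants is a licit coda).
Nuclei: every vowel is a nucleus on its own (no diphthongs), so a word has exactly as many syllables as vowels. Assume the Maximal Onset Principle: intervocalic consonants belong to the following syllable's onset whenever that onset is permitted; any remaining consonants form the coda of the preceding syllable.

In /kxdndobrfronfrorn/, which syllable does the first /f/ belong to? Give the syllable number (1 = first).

3

Nuclei (vowels): x, o, o, o → 4 syllables.
V1 /x/ – V2 /o/: /dnd/ — longest licit onset from the right is /d/, leaving /dn/ as coda.
V2 /o/ – V3 /o/: /brfr/ — longest licit onset from the right is /fr/, leaving /br/ as coda.
V3 /o/ – V4 /o/: /nfr/ splits as /n/ + /fr/ (/fr/ is the longest suffix that is a licit onset).
So the parse is kxdn.dobr.fron.frorn.
The first /f/ is in the onset of syllable 3 (/fron/).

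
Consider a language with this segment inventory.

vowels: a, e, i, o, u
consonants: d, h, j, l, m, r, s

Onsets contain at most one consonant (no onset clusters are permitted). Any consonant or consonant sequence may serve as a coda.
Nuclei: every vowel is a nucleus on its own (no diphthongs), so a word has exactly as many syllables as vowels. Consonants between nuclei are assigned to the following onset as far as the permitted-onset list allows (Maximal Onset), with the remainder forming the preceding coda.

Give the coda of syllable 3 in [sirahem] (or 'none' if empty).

m

Vowels present: i, a, e; each is a nucleus, giving 3 syllables.
σ1/σ2 boundary: just /r/ — single C goes to the following onset.
σ2/σ3 boundary: /h/ is a single consonant, so it becomes the next onset.
Putting it together: si.ra.hem.
Syllable 3 is /hem/: onset /h/, nucleus /e/, coda /m/.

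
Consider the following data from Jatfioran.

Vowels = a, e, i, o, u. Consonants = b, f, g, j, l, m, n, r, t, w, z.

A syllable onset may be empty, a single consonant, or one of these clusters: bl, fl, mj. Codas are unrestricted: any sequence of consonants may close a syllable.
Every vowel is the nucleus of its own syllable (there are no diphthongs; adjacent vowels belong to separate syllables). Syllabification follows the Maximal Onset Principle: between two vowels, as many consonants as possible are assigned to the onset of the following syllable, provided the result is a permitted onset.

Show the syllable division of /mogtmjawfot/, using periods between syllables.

mogt.mjaw.fot

Vowels present: o, a, o; each is a nucleus, giving 3 syllables.
σ1/σ2 boundary: /gtmj/; trying suffixes from longest down, /mj/ is the first permitted one, so coda /gt/ | onset /mj/.
σ2/σ3 boundary: /wf/ — longest licit onset from the right is /f/, leaving /w/ as coda.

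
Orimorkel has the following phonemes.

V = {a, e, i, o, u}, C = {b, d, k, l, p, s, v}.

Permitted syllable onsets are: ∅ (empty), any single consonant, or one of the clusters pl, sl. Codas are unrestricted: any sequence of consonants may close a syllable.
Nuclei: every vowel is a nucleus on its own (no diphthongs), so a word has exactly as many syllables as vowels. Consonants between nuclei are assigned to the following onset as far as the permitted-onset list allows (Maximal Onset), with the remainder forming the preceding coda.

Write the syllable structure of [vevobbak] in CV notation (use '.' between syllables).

Vowels present: e, o, a; each is a nucleus, giving 3 syllables.
V1 /e/ – V2 /o/: just /v/ — single C goes to the following onset.
V2 /o/ – V3 /a/: /bb/; trying suffixes from longest down, /b/ is the first permitted one, so coda /b/ | onset /b/.
So the parse is ve.vob.bak.
Mapping each syllable to C/V: /ve/ → CV, /vob/ → CVC, /bak/ → CVC.

CV.CVC.CVC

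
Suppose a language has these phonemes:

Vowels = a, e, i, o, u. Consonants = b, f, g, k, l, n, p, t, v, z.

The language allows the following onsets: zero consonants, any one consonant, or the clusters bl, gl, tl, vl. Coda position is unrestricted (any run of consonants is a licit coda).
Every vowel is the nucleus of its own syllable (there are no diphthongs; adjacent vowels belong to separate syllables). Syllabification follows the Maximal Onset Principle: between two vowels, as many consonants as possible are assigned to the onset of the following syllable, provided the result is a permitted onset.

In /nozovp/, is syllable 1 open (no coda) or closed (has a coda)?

open

The vowels are o, o — 2 nuclei, so 2 syllables.
/o…o/ gap (V1→V2): /z/ → onset of the next syllable (single consonants are always licit onsets).
So the parse is no.zovp.
Syllable 1 is /no/; it ends in its nucleus with no coda, so it is open.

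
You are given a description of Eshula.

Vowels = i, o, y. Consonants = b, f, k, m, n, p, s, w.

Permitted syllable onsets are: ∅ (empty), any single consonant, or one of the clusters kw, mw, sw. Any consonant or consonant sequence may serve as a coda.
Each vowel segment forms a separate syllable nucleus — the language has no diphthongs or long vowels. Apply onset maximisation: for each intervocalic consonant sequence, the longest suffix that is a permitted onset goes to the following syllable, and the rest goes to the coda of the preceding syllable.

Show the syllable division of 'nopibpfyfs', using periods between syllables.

no.pibp.fyfs

The vowels are o, i, y — 3 nuclei, so 3 syllables.
σ1/σ2 boundary: /p/ is a single consonant, so it becomes the next onset.
σ2/σ3 boundary: cluster /bpf/ — the longest permitted-onset suffix is /f/; onset = /f/, preceding coda = /bp/.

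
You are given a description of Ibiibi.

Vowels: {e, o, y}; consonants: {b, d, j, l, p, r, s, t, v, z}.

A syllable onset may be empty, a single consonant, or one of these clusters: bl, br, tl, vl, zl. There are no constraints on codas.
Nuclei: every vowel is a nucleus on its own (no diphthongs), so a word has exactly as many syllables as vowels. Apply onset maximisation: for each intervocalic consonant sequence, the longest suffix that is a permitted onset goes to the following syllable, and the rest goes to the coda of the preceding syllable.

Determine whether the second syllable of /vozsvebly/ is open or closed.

Nuclei (vowels): o, e, y → 3 syllables.
/o…e/ gap (V1→V2): cluster /zsv/ — the longest permitted-onset suffix is /v/; onset = /v/, preceding coda = /zs/.
/e…y/ gap (V2→V3): /bl/ is a licit onset in full, so it all attaches to the next syllable.
Syllabification: vozs.ve.bly.
Syllable 2 is /ve/; it ends in its nucleus with no coda, so it is open.

open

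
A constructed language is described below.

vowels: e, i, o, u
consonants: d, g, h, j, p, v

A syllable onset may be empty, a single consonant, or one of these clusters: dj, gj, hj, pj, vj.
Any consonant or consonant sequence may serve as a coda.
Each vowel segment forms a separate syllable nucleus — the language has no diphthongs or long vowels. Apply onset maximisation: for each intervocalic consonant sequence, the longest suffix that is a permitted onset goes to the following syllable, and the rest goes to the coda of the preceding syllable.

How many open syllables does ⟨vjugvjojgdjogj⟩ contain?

Nuclei (vowels): u, o, o → 3 syllables.
V1 /u/ – V2 /o/: /gvj/ — longest licit onset from the right is /vj/, leaving /g/ as coda.
V2 /o/ – V3 /o/: /jgdj/; trying suffixes from longest down, /dj/ is the first permitted one, so coda /jg/ | onset /dj/.
Putting it together: vjug.vjojg.djogj.
Classifying each syllable: /vjug/ (closed), /vjojg/ (closed), /djogj/ (closed).
Open syllables: 0.

0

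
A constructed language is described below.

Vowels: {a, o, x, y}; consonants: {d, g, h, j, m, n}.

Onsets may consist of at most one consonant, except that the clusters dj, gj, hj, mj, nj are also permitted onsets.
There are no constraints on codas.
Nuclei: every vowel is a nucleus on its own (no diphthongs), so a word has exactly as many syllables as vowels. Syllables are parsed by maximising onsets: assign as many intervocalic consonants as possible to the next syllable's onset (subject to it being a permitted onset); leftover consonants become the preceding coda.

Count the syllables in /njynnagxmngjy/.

4

The vowels are y, a, x, y — 4 nuclei, so 4 syllables.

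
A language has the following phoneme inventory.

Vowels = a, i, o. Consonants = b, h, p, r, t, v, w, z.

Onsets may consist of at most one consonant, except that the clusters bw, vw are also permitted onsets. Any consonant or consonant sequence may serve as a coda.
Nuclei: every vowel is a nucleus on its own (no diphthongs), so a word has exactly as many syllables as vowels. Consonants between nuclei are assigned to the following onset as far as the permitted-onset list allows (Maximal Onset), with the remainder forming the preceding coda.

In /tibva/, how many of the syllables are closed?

1

Vowels present: i, a; each is a nucleus, giving 2 syllables.
/i…a/ gap (V1→V2): /bv/ splits as /b/ + /v/ (/v/ is the longest suffix that is a licit onset).
Result: tib.va.
Classifying each syllable: /tib/ (closed), /va/ (open).
Closed syllables: 1.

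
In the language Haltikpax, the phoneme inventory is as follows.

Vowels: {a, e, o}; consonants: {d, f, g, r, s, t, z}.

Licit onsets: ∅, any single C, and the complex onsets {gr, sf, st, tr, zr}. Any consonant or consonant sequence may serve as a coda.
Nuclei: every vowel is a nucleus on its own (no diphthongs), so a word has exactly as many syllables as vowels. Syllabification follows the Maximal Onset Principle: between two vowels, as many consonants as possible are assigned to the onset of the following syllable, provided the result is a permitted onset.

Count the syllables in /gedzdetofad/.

4

Vowels present: e, e, o, a; each is a nucleus, giving 4 syllables.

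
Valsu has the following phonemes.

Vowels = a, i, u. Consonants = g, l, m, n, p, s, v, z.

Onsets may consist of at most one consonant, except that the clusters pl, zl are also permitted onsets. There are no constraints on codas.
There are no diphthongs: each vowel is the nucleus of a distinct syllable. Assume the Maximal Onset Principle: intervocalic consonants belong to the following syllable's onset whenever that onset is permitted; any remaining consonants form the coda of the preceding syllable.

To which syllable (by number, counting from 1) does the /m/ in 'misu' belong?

Vowels present: i, u; each is a nucleus, giving 2 syllables.
V1 /i/ – V2 /u/: /s/ is a single consonant, so it becomes the next onset.
Result: mi.su.
The /m/ is in the onset of syllable 1 (/mi/).

1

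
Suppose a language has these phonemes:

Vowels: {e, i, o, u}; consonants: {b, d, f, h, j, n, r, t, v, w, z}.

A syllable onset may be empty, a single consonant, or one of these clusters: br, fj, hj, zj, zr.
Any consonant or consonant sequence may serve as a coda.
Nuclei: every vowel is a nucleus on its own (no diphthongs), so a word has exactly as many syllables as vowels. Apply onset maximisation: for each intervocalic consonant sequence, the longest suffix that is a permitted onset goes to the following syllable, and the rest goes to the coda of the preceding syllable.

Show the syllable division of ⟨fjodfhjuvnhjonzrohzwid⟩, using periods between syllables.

fjodf.hjuvn.hjon.zrohz.wid

The vowels are o, u, o, o, i — 5 nuclei, so 5 syllables.
V1 /o/ – V2 /u/: cluster /dfhj/ — the longest permitted-onset suffix is /hj/; onset = /hj/, preceding coda = /df/.
V2 /u/ – V3 /o/: /vnhj/; trying suffixes from longest down, /hj/ is the first permitted one, so coda /vn/ | onset /hj/.
V3 /o/ – V4 /o/: /nzr/ — longest licit onset from the right is /zr/, leaving /n/ as coda.
V4 /o/ – V5 /i/: /hzw/; trying suffixes from longest down, /w/ is the first permitted one, so coda /hz/ | onset /w/.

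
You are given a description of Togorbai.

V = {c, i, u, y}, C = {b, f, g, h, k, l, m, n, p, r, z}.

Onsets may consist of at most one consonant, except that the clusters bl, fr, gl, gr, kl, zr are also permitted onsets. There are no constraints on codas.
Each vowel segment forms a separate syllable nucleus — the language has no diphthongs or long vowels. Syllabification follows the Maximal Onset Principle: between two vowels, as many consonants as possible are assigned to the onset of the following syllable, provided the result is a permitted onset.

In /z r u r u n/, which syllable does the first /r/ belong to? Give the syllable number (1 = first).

Nuclei (vowels): u, u → 2 syllables.
/u…u/ gap (V1→V2): /r/ is a single consonant, so it becomes the next onset.
So the parse is zru.run.
The first /r/ is in the onset of syllable 1 (/zru/).

1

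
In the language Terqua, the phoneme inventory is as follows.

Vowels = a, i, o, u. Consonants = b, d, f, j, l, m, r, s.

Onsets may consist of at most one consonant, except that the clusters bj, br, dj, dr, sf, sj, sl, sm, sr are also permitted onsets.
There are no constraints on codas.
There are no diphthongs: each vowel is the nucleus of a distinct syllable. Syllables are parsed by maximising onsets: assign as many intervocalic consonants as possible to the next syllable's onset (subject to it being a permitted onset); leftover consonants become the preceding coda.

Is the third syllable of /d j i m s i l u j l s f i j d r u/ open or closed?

closed

The vowels are i, i, u, i, u — 5 nuclei, so 5 syllables.
V1 /i/ – V2 /i/: /ms/; trying suffixes from longest down, /s/ is the first permitted one, so coda /m/ | onset /s/.
V2 /i/ – V3 /u/: /l/ is a single consonant, so it becomes the next onset.
V3 /u/ – V4 /i/: /jlsf/ splits as /jl/ + /sf/ (/sf/ is the longest suffix that is a licit onset).
V4 /i/ – V5 /u/: /jdr/ — longest licit onset from the right is /dr/, leaving /j/ as coda.
Syllabification: djim.si.lujl.sfij.dru.
Syllable 3 is /lujl/ with coda /jl/, so it is closed.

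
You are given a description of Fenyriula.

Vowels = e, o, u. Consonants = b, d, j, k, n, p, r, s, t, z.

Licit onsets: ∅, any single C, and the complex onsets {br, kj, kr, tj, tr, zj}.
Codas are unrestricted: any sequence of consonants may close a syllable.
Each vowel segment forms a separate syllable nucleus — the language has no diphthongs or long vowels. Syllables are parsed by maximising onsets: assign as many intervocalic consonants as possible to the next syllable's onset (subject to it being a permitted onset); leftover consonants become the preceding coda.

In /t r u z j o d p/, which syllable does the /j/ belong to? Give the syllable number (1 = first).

2

The vowels are u, o — 2 nuclei, so 2 syllables.
V1 /u/ – V2 /o/: /zj/ — entire cluster is a permitted onset → onset /zj/, coda ∅.
Result: tru.zjodp.
The /j/ is in the onset of syllable 2 (/zjodp/).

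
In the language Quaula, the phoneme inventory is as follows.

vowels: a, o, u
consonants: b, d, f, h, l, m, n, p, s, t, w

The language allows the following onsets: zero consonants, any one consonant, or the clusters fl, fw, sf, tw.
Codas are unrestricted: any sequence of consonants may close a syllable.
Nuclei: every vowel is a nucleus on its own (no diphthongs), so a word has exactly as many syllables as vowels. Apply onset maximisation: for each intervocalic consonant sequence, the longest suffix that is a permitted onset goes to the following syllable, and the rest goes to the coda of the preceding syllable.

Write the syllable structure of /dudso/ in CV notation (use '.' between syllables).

CVC.CV

Vowels present: u, o; each is a nucleus, giving 2 syllables.
/u…o/ gap (V1→V2): /ds/; trying suffixes from longest down, /s/ is the first permitted one, so coda /d/ | onset /s/.
Putting it together: dud.so.
Mapping each syllable to C/V: /dud/ → CVC, /so/ → CV.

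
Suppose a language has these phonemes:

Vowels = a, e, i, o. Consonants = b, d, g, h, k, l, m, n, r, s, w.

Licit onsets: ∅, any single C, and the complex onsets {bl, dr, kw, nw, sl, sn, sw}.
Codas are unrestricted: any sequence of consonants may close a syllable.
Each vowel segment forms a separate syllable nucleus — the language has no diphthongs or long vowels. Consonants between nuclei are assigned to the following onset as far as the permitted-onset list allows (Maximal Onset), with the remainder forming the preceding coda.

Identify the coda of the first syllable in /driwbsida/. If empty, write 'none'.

Vowels present: i, i, a; each is a nucleus, giving 3 syllables.
/i…i/ gap (V1→V2): /wbs/; trying suffixes from longest down, /s/ is the first permitted one, so coda /wb/ | onset /s/.
/i…a/ gap (V2→V3): just /d/ — single C goes to the following onset.
Syllabification: driwb.si.da.
Syllable 1 is /driwb/: onset /dr/, nucleus /i/, coda /wb/.

wb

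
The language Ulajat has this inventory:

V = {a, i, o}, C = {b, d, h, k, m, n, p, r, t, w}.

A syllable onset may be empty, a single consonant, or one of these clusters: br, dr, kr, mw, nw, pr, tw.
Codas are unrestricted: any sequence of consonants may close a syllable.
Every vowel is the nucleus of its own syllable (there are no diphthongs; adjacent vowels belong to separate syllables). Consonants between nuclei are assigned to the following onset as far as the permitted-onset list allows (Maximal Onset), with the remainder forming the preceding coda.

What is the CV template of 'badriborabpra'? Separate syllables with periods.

Vowels present: a, i, o, a, a; each is a nucleus, giving 5 syllables.
V1 /a/ – V2 /i/: /dr/ — entire cluster is a permitted onset → onset /dr/, coda ∅.
V2 /i/ – V3 /o/: just /b/ — single C goes to the following onset.
V3 /o/ – V4 /a/: /r/ → onset of the next syllable (single consonants are always licit onsets).
V4 /a/ – V5 /a/: cluster /bpr/ — the longest permitted-onset suffix is /pr/; onset = /pr/, preceding coda = /b/.
Putting it together: ba.dri.bo.rab.pra.
Mapping each syllable to C/V: /ba/ → CV, /dri/ → CCV, /bo/ → CV, /rab/ → CVC, /pra/ → CCV.

CV.CCV.CV.CVC.CCV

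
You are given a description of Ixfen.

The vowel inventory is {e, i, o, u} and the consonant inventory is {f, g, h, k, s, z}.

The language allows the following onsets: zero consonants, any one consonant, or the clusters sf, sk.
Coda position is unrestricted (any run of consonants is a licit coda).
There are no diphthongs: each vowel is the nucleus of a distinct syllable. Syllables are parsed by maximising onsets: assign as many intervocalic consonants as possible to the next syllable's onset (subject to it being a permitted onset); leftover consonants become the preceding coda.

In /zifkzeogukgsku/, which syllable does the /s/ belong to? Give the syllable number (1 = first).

5

Vowels present: i, e, o, u, u; each is a nucleus, giving 5 syllables.
V1 /i/ – V2 /e/: /fkz/ splits as /fk/ + /z/ (/z/ is the longest suffix that is a licit onset).
V2 /e/ – V3 /o/: no consonants, so the boundary falls immediately after /e/.
V3 /o/ – V4 /u/: just /g/ — single C goes to the following onset.
V4 /u/ – V5 /u/: /kgsk/ — longest licit onset from the right is /sk/, leaving /kg/ as coda.
Putting it together: zifk.ze.o.gukg.sku.
The /s/ is in the onset of syllable 5 (/sku/).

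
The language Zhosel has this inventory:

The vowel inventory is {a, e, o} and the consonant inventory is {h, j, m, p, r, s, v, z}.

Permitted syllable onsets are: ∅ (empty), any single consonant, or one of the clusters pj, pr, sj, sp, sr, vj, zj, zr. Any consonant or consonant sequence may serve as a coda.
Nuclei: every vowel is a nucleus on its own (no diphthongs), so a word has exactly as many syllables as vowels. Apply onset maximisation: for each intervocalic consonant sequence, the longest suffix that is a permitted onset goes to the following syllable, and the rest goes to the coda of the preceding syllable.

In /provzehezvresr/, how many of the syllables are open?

1

Nuclei (vowels): o, e, e, e → 4 syllables.
V1 /o/ – V2 /e/: /vz/; trying suffixes from longest down, /z/ is the first permitted one, so coda /v/ | onset /z/.
V2 /e/ – V3 /e/: just /h/ — single C goes to the following onset.
V3 /e/ – V4 /e/: cluster /zvr/ — the longest permitted-onset suffix is /r/; onset = /r/, preceding coda = /zv/.
Result: prov.ze.hezv.resr.
Classifying each syllable: /prov/ (closed), /ze/ (open), /hezv/ (closed), /resr/ (closed).
Open syllables: 1.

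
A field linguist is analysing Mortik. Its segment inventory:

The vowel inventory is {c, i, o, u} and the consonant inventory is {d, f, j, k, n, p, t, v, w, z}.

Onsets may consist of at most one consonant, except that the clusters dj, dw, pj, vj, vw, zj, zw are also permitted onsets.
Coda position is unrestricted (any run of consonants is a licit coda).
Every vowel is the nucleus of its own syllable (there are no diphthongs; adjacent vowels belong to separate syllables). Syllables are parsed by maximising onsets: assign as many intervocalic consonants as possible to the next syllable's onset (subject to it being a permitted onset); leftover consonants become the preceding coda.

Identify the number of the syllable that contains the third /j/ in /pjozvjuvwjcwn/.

3

The vowels are o, u, c — 3 nuclei, so 3 syllables.
/o…u/ gap (V1→V2): /zvj/ — longest licit onset from the right is /vj/, leaving /z/ as coda.
/u…c/ gap (V2→V3): /vwj/ — longest licit onset from the right is /j/, leaving /vw/ as coda.
Syllabification: pjoz.vjuvw.jcwn.
The third /j/ is in the onset of syllable 3 (/jcwn/).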